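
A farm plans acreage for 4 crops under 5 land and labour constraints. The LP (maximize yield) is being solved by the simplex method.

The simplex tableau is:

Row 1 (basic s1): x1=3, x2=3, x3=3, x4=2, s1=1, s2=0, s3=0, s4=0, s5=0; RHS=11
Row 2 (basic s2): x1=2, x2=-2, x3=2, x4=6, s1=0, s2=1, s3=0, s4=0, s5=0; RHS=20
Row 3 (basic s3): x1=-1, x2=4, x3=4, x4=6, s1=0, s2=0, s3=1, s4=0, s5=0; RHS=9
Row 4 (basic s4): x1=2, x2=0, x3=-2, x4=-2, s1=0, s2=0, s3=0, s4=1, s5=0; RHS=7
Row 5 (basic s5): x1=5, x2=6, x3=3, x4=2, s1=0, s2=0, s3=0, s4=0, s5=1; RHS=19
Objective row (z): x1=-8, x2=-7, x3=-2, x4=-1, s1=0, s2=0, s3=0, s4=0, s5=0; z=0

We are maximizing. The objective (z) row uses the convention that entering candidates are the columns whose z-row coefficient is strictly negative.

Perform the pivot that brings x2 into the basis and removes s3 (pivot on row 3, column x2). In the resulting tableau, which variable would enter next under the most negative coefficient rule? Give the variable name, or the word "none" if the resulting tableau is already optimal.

x1

Pivot element 4. New z-row = old z-row − (-7)·(row 3/4).
Updated z-row coefficients: x1: -39/4, x2: 0, x3: 5, x4: 19/2, s1: 0, s2: 0, s3: 7/4, s4: 0, s5: 0.
The most negative is -39/4 in column x1, so x1 would enter next.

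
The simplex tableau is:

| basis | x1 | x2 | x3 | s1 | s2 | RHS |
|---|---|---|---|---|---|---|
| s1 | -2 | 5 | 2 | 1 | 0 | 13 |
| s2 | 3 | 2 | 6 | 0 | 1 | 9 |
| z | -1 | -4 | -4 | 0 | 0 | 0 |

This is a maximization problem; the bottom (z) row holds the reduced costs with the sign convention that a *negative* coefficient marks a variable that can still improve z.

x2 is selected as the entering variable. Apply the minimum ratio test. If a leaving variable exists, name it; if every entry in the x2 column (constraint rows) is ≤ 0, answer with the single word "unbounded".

s1

Ratios: row 1 (s1): 13/5 = 13/5; row 2 (s2): 9/2 = 9/2.
Minimum ratio is in the s1 row, so s1 leaves.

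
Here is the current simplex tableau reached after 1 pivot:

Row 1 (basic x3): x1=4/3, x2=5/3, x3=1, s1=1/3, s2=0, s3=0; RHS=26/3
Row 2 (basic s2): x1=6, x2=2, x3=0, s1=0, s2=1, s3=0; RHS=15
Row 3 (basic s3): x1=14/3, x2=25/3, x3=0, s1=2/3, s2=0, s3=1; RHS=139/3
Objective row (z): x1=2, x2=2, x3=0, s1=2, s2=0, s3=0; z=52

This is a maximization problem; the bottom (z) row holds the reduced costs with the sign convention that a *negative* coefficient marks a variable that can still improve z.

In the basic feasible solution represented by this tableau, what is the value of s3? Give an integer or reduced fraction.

s3 is basic (row 3); its value is the RHS of that row: 139/3.

139/3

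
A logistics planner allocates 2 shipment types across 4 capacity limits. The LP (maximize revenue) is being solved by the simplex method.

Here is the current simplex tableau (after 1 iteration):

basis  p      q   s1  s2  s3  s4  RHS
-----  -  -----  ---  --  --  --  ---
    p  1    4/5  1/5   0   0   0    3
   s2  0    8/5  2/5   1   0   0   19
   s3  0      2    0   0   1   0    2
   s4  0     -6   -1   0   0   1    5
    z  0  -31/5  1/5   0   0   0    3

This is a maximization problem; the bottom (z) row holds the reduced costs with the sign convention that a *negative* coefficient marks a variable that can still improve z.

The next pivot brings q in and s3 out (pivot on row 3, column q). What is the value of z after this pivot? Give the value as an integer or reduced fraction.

46/5

Minimum ratio for q: 2/2 = 1.
z changes by −(z-row coeff of q)·ratio = −(-31/5)·1 = 31/5.
New z = 3 + (31/5) = 46/5.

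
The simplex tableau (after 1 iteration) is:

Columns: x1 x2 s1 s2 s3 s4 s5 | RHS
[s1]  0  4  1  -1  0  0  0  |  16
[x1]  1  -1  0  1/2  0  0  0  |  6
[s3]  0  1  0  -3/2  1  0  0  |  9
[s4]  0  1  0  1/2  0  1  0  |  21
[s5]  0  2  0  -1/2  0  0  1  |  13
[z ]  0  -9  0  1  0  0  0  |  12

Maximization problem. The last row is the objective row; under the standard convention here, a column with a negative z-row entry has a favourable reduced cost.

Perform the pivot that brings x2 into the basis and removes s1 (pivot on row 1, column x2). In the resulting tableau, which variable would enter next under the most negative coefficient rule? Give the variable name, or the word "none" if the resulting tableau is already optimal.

s2

Pivot element 4. New z-row = old z-row − (-9)·(row 1/4).
Updated z-row coefficients: x1: 0, x2: 0, s1: 9/4, s2: -5/4, s3: 0, s4: 0, s5: 0.
The most negative is -5/4 in column s2, so s2 would enter next.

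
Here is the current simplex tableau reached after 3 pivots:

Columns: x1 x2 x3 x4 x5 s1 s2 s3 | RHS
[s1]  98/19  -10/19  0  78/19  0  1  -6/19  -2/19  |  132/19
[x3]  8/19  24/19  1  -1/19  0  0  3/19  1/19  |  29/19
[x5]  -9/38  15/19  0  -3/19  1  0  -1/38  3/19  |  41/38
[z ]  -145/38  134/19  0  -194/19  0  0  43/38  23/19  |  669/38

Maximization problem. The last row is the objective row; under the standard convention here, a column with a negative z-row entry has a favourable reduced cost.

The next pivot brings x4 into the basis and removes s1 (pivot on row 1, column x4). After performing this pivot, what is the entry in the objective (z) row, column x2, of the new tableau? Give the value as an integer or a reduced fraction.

Pivot element is row 1, column x4: 78/19.
Normalize row 1: new (row 1, x2) = (-10/19)/(78/19) = -5/39.
z-row ← z-row − (-194/19)·(new row 1): 134/19 − (-194/19)·(-5/39) = 224/39.

224/39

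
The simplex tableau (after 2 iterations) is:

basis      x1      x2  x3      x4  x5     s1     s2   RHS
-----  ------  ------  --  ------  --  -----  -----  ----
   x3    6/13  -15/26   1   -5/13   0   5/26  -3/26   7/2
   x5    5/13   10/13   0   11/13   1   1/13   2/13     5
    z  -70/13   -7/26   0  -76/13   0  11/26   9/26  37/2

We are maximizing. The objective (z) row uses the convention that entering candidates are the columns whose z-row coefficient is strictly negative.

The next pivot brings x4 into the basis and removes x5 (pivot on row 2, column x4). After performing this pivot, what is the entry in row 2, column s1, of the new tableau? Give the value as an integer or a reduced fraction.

1/11

Pivot element is row 2, column x4: 11/13.
Normalize row 2: new (row 2, s1) = (1/13)/(11/13) = 1/11.
Row 2 is the pivot row, so the entry is 1/11.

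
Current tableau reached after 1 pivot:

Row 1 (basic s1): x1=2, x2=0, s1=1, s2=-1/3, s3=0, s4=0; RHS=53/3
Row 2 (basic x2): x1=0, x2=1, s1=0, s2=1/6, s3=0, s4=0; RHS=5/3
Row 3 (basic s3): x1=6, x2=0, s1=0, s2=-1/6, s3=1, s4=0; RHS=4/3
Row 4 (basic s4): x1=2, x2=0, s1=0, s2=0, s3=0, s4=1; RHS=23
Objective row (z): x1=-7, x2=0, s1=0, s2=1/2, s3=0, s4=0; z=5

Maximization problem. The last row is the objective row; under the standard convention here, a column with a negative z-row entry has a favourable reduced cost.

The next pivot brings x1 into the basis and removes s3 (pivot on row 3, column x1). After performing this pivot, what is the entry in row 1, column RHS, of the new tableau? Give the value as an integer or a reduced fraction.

155/9

Pivot element is row 3, column x1: 6.
Normalize row 3: new (row 3, RHS) = (4/3)/6 = 2/9.
row 1 ← row 1 − 2·(new row 3): 53/3 − 2·(2/9) = 155/9.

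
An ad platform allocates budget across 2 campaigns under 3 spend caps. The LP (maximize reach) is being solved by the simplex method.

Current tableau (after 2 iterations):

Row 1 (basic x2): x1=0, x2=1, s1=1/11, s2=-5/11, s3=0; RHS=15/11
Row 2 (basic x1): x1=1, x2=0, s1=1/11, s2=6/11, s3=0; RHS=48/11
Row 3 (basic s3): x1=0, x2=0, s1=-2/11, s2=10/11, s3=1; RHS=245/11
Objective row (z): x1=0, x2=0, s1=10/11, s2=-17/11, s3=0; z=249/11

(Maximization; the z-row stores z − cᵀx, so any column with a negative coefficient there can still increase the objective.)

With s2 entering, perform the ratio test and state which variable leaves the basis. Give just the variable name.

Ratios: row 1 (x2): entry -5/11 ≤ 0, skip; row 2 (x1): (48/11)/(6/11) = 8; row 3 (s3): (245/11)/(10/11) = 49/2.
Minimum ratio 8 is in the x1 row, so x1 leaves.

x1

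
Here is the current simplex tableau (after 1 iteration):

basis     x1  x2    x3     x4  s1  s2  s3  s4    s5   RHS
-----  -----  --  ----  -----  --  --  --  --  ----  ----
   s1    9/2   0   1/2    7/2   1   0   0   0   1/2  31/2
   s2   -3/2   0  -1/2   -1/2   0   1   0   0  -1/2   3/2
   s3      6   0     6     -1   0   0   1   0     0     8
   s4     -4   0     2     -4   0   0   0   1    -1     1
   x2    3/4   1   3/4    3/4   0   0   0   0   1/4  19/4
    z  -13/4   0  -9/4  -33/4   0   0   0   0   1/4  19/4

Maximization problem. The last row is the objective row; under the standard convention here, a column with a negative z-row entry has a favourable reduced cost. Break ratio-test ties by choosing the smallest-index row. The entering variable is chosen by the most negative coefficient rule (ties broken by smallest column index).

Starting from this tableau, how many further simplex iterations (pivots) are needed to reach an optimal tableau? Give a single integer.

pivot: x4 in, s1 out → z = 289/7
pivot: x3 in, s3 out → z = 3737/86
No improving column remains; optimal.

2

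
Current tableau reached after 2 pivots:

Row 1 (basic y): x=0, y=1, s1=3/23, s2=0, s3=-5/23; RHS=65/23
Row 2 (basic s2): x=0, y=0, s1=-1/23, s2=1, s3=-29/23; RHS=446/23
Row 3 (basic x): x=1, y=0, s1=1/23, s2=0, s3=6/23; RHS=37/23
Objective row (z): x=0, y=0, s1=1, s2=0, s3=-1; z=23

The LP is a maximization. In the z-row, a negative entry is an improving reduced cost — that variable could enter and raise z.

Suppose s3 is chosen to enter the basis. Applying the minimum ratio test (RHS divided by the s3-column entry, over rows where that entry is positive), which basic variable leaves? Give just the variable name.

x

Ratios: row 1 (y): entry -5/23 ≤ 0, skip; row 2 (s2): entry -29/23 ≤ 0, skip; row 3 (x): (37/23)/(6/23) = 37/6.
Minimum ratio 37/6 is in the x row, so x leaves.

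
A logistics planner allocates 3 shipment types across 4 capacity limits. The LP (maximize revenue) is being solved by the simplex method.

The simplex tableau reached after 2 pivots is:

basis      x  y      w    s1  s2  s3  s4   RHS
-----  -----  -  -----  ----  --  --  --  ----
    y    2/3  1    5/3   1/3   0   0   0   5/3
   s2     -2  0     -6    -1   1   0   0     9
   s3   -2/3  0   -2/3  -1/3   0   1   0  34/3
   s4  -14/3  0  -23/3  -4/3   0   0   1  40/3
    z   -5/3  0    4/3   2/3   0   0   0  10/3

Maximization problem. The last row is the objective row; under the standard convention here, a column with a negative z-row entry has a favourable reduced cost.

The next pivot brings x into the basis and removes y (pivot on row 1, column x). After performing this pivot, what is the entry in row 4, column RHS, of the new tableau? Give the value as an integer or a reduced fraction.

Pivot element is row 1, column x: 2/3.
Normalize row 1: new (row 1, RHS) = (5/3)/(2/3) = 5/2.
row 4 ← row 4 − (-14/3)·(new row 1): 40/3 − (-14/3)·(5/2) = 25.

25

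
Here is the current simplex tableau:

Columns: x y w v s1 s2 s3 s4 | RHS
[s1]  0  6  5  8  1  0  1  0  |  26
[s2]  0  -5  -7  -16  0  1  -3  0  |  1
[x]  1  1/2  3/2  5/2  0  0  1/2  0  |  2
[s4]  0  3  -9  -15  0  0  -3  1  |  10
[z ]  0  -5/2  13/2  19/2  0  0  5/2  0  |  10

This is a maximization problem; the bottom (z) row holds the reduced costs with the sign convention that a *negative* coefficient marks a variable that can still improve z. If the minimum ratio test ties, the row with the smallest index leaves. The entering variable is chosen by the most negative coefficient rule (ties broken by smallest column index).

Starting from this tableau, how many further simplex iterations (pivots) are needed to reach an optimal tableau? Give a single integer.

2

pivot: y in, s4 out → z = 55/3
pivot: v in, x out → z = 278/15
No improving column remains; optimal.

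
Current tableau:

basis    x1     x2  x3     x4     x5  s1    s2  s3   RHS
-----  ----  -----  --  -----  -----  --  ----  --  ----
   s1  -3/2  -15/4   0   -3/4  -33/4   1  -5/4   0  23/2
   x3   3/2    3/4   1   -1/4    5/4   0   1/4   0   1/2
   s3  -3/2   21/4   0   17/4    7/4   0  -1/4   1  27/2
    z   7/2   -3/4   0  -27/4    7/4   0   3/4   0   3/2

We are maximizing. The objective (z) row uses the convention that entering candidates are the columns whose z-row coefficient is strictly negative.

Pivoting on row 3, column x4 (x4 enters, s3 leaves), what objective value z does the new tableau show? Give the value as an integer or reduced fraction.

Minimum ratio for x4: (27/2)/(17/4) = 54/17.
z changes by −(z-row coeff of x4)·ratio = −(-27/4)·(54/17) = 729/34.
New z = 3/2 + (729/34) = 390/17.

390/17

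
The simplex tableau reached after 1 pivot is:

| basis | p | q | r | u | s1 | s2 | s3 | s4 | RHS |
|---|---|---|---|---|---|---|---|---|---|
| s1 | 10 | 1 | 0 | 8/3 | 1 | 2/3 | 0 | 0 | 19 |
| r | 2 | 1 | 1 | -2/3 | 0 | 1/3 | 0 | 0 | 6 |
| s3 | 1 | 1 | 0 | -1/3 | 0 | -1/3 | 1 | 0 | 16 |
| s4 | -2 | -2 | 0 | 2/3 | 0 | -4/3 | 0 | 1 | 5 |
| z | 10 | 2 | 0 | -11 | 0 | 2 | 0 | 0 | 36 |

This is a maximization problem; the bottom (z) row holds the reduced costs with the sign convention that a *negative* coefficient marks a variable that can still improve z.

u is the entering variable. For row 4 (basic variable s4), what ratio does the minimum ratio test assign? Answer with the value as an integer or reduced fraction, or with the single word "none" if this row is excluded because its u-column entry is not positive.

Ratio = RHS / (u entry) = 5 / (2/3) = 15/2.

15/2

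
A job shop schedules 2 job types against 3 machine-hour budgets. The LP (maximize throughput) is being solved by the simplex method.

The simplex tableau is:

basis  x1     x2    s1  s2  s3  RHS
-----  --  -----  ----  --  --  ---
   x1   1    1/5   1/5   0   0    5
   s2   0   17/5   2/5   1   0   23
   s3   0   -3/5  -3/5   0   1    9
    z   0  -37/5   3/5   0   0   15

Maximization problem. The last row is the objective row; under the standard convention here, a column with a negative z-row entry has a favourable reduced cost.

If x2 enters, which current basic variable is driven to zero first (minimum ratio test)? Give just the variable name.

s2

Ratios: row 1 (x1): 5/(1/5) = 25; row 2 (s2): 23/(17/5) = 115/17; row 3 (s3): entry -3/5 ≤ 0, skip.
Minimum ratio 115/17 is in the s2 row, so s2 leaves.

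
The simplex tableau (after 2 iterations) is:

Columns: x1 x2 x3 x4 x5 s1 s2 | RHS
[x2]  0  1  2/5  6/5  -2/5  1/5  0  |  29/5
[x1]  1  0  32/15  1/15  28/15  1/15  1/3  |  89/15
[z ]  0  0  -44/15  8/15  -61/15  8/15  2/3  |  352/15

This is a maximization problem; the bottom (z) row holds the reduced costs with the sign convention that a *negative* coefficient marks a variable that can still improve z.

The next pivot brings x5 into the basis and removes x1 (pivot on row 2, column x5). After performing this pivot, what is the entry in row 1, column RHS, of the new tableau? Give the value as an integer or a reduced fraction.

Pivot element is row 2, column x5: 28/15.
Normalize row 2: new (row 2, RHS) = (89/15)/(28/15) = 89/28.
row 1 ← row 1 − (-2/5)·(new row 2): 29/5 − (-2/5)·(89/28) = 99/14.

99/14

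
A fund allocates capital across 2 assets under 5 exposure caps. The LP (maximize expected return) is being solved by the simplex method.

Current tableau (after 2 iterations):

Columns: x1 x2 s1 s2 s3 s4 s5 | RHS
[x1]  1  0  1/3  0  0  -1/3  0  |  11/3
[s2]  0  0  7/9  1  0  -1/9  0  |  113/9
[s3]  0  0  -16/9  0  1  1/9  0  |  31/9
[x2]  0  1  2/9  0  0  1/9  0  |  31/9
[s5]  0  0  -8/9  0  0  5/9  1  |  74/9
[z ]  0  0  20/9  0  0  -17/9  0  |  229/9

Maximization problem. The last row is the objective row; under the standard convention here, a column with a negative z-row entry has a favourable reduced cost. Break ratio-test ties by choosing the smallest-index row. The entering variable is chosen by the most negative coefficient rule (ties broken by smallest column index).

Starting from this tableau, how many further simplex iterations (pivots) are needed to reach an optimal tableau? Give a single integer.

pivot: s4 in, s5 out → z = 267/5
pivot: s1 in, x2 out → z = 57
No improving column remains; optimal.

2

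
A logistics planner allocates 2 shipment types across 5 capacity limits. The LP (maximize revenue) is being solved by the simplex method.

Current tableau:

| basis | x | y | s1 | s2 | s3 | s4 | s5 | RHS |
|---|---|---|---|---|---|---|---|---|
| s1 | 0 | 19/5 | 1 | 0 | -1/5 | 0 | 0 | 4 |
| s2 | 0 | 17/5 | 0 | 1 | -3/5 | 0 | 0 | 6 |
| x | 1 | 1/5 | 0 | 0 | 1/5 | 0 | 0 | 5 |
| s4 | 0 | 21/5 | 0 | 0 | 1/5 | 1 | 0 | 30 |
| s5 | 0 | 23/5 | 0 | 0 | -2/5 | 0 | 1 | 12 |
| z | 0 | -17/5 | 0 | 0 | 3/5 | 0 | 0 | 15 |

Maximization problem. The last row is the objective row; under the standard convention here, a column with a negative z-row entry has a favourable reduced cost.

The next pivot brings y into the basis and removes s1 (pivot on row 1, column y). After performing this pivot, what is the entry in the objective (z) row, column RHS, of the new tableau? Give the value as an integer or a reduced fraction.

353/19

Pivot element is row 1, column y: 19/5.
Normalize row 1: new (row 1, RHS) = 4/(19/5) = 20/19.
z-row ← z-row − (-17/5)·(new row 1): 15 − (-17/5)·(20/19) = 353/19.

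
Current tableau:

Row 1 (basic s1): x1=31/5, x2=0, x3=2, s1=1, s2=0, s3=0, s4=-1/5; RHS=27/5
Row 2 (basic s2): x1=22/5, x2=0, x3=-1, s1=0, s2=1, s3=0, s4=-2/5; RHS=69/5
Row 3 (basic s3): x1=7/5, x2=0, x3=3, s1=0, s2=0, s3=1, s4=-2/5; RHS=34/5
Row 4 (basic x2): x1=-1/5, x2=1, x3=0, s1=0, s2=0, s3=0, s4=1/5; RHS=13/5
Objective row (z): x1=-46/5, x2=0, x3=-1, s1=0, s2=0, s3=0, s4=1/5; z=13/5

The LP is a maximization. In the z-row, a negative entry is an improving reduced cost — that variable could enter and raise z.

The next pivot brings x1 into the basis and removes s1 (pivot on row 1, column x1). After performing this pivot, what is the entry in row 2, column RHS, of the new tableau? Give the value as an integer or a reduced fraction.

309/31

Pivot element is row 1, column x1: 31/5.
Normalize row 1: new (row 1, RHS) = (27/5)/(31/5) = 27/31.
row 2 ← row 2 − (22/5)·(new row 1): 69/5 − (22/5)·(27/31) = 309/31.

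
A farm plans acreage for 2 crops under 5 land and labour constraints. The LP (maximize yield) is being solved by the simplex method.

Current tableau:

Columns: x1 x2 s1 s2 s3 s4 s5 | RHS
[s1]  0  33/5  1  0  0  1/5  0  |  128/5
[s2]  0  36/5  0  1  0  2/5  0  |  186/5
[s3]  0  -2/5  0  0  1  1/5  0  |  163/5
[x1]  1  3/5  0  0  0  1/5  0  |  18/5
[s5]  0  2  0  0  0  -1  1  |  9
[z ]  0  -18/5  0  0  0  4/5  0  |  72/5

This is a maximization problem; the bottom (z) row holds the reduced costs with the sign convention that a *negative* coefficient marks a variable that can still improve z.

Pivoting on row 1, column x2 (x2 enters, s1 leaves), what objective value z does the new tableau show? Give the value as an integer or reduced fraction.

312/11

Minimum ratio for x2: (128/5)/(33/5) = 128/33.
z changes by −(z-row coeff of x2)·ratio = −(-18/5)·(128/33) = 768/55.
New z = 72/5 + (768/55) = 312/11.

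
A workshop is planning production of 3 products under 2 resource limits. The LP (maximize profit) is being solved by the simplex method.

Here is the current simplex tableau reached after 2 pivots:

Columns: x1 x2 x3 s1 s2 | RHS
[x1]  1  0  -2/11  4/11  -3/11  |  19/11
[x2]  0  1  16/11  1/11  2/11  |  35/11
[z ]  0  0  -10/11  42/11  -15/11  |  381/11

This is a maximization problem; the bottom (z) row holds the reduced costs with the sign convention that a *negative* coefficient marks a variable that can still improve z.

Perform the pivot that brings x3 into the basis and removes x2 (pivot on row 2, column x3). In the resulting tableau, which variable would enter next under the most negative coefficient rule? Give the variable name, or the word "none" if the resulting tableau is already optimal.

s2

Pivot element 16/11. New z-row = old z-row − (-10/11)·(row 2/(16/11)).
Updated z-row coefficients: x1: 0, x2: 5/8, x3: 0, s1: 31/8, s2: -5/4.
The most negative is -5/4 in column s2, so s2 would enter next.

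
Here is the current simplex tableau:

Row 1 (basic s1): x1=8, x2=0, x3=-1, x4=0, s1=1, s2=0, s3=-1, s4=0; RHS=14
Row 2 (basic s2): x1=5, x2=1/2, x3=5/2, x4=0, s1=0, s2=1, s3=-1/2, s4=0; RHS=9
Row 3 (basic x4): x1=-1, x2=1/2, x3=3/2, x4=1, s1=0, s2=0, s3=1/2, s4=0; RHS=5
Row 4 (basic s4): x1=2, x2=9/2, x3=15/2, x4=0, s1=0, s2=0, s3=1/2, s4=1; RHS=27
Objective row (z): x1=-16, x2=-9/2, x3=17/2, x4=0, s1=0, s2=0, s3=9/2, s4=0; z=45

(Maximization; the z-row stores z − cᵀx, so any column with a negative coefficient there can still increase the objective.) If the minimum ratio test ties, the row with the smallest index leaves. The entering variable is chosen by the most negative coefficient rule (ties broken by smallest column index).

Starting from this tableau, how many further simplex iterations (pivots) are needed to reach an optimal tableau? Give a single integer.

pivot: x1 in, s1 out → z = 73
pivot: x2 in, s2 out → z = 301/4
pivot: s1 in, s4 out → z = 3852/43
No improving column remains; optimal.

3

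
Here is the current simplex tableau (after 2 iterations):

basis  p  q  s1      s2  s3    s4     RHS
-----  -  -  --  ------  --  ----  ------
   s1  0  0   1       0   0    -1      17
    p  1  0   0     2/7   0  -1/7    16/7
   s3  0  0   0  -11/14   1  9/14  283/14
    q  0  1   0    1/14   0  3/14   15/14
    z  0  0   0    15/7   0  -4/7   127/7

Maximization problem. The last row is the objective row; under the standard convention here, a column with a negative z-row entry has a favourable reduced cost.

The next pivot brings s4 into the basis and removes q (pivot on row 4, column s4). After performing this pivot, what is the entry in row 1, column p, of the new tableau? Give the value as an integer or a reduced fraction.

Pivot element is row 4, column s4: 3/14.
Normalize row 4: new (row 4, p) = 0/(3/14) = 0.
row 1 ← row 1 − (-1)·(new row 4): 0 − (-1)·0 = 0.

0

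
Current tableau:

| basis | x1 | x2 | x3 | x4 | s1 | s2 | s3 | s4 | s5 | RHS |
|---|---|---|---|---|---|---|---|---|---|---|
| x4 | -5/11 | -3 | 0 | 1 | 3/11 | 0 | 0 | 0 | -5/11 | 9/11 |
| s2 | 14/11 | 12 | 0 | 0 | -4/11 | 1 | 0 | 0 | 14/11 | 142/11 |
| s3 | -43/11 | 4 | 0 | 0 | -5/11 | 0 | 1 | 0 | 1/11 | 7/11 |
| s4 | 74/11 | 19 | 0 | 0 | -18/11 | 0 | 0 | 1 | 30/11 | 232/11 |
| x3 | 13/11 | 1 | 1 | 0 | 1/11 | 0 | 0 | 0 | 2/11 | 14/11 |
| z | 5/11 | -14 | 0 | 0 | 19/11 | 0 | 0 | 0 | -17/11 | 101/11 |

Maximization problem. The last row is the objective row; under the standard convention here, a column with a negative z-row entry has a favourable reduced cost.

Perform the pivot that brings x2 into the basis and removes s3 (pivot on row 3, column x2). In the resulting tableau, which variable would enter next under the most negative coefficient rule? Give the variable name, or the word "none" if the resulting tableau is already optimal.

Pivot element 4. New z-row = old z-row − (-14)·(row 3/4).
Updated z-row coefficients: x1: -291/22, x2: 0, x3: 0, x4: 0, s1: 3/22, s2: 0, s3: 7/2, s4: 0, s5: -27/22.
The most negative is -291/22 in column x1, so x1 would enter next.

x1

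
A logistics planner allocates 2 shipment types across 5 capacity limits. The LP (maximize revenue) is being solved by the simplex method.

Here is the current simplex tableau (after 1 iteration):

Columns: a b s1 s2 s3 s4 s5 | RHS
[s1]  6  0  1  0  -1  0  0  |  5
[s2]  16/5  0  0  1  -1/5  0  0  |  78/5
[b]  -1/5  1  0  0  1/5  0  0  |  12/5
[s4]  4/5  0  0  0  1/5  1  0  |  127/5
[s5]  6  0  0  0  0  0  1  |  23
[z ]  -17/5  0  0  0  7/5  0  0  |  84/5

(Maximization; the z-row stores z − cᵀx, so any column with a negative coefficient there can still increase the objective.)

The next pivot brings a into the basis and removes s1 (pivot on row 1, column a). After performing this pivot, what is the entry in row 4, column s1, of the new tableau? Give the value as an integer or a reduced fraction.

-2/15

Pivot element is row 1, column a: 6.
Normalize row 1: new (row 1, s1) = 1/6 = 1/6.
row 4 ← row 4 − (4/5)·(new row 1): 0 − (4/5)·(1/6) = -2/15.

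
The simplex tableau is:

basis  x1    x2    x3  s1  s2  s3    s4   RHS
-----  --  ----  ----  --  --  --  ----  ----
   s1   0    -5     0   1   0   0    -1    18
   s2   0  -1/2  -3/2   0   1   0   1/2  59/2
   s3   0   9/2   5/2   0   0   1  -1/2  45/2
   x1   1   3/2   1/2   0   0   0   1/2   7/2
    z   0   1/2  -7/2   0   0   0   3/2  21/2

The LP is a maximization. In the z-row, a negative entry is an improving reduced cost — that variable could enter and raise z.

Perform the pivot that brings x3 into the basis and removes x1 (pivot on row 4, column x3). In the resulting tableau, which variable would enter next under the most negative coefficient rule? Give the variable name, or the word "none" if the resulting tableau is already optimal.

Pivot element 1/2. New z-row = old z-row − (-7/2)·(row 4/(1/2)).
Updated z-row coefficients: x1: 7, x2: 11, x3: 0, s1: 0, s2: 0, s3: 0, s4: 5.
No coefficient is strictly negative; the tableau after this pivot is optimal.

none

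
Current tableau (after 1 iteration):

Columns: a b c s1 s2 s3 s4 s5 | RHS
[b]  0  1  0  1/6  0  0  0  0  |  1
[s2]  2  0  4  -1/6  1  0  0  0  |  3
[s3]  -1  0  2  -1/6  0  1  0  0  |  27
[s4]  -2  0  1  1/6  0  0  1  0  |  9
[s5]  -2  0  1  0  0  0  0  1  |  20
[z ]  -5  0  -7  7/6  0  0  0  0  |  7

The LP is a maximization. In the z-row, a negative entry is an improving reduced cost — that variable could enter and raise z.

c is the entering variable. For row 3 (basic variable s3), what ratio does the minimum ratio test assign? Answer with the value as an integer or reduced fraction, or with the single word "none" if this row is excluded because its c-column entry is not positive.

27/2

Ratio = RHS / (c entry) = 27 / 2 = 27/2.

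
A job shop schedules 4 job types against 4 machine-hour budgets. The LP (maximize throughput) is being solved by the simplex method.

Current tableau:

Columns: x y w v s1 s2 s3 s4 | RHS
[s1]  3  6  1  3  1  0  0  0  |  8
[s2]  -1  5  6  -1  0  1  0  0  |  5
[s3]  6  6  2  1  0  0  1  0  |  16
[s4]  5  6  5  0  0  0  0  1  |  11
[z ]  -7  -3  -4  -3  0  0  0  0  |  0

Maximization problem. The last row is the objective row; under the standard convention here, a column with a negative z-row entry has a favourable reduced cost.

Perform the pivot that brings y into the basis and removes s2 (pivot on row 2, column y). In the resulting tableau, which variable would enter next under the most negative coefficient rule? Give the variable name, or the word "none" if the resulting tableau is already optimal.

Pivot element 5. New z-row = old z-row − (-3)·(row 2/5).
Updated z-row coefficients: x: -38/5, y: 0, w: -2/5, v: -18/5, s1: 0, s2: 3/5, s3: 0, s4: 0.
The most negative is -38/5 in column x, so x would enter next.

x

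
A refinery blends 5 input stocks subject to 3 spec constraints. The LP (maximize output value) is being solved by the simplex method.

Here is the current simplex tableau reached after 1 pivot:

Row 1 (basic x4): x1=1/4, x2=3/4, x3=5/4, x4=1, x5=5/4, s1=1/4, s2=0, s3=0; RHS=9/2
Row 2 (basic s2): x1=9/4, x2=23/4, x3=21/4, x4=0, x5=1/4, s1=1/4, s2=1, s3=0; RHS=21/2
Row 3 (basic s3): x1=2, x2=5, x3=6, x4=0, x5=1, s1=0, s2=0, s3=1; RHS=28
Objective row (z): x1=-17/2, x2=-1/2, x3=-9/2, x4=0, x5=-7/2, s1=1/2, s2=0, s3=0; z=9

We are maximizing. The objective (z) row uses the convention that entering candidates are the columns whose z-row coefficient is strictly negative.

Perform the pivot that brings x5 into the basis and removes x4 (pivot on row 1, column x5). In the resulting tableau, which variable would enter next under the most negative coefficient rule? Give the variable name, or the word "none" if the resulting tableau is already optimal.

Pivot element 5/4. New z-row = old z-row − (-7/2)·(row 1/(5/4)).
Updated z-row coefficients: x1: -39/5, x2: 8/5, x3: -1, x4: 14/5, x5: 0, s1: 6/5, s2: 0, s3: 0.
The most negative is -39/5 in column x1, so x1 would enter next.

x1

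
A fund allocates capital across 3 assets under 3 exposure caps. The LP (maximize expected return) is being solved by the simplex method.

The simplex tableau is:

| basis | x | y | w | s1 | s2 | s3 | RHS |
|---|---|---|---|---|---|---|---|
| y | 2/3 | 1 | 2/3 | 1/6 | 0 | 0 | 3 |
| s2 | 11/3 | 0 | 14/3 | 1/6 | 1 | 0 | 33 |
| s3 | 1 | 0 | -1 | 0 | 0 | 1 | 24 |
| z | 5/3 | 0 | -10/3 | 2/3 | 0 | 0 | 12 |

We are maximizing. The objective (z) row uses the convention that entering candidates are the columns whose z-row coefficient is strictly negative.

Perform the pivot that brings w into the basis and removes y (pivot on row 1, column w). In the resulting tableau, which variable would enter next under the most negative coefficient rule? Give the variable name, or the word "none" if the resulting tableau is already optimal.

Pivot element 2/3. New z-row = old z-row − (-10/3)·(row 1/(2/3)).
Updated z-row coefficients: x: 5, y: 5, w: 0, s1: 3/2, s2: 0, s3: 0.
No coefficient is strictly negative; the tableau after this pivot is optimal.

none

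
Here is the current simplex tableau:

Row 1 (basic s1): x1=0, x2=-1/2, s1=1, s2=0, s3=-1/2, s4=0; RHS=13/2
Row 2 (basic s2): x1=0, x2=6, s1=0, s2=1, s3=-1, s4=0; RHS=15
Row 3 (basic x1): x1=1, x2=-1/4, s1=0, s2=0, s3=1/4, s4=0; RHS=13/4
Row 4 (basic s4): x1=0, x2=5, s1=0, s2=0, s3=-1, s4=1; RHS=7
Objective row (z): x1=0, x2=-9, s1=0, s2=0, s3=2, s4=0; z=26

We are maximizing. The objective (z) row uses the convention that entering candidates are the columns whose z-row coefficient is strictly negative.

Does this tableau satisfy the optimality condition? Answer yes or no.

no

Column x2 has objective-row coefficient -9, which is negative; an improving pivot exists, so not yet optimal.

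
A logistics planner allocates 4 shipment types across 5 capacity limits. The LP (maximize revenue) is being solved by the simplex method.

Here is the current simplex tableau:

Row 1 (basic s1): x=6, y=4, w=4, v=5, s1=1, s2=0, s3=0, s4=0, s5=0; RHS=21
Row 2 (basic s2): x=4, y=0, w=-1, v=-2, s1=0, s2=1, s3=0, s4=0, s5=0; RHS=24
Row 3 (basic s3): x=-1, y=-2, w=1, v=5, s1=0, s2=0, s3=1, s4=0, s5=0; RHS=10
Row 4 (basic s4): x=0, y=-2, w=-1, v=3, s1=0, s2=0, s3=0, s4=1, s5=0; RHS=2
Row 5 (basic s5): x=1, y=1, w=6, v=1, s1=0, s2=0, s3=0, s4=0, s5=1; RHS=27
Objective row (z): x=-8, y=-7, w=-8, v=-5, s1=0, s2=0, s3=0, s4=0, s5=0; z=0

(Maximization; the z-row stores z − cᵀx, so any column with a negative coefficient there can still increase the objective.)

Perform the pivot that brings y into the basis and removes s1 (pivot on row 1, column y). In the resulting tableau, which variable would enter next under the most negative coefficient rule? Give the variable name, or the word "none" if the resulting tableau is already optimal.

Pivot element 4. New z-row = old z-row − (-7)·(row 1/4).
Updated z-row coefficients: x: 5/2, y: 0, w: -1, v: 15/4, s1: 7/4, s2: 0, s3: 0, s4: 0, s5: 0.
The most negative is -1 in column w, so w would enter next.

w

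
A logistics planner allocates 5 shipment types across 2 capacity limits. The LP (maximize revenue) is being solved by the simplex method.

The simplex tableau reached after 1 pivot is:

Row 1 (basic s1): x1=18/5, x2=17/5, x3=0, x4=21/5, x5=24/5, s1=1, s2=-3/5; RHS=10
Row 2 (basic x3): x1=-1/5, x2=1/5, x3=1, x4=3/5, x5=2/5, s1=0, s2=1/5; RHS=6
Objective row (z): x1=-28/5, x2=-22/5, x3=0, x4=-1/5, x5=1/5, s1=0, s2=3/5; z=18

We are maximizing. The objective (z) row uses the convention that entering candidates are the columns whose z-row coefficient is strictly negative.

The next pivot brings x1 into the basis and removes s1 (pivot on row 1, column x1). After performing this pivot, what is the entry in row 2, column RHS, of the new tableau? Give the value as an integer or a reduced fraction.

59/9

Pivot element is row 1, column x1: 18/5.
Normalize row 1: new (row 1, RHS) = 10/(18/5) = 25/9.
row 2 ← row 2 − (-1/5)·(new row 1): 6 − (-1/5)·(25/9) = 59/9.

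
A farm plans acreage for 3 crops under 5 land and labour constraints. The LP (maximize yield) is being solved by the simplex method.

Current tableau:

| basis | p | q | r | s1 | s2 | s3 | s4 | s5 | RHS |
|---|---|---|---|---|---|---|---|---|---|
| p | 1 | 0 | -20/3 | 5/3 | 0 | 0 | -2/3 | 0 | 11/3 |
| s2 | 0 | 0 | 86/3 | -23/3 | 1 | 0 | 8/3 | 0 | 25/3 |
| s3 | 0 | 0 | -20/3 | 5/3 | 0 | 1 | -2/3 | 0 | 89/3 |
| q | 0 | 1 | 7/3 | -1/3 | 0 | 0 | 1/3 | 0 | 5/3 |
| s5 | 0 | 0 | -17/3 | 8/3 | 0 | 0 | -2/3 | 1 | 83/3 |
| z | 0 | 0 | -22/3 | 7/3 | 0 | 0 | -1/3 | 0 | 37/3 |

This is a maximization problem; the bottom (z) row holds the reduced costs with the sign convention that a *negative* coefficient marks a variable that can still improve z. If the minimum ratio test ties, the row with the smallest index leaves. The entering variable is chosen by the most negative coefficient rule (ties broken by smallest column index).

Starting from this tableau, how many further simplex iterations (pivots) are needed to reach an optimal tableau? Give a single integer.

pivot: r in, s2 out → z = 622/43
No improving column remains; optimal.

1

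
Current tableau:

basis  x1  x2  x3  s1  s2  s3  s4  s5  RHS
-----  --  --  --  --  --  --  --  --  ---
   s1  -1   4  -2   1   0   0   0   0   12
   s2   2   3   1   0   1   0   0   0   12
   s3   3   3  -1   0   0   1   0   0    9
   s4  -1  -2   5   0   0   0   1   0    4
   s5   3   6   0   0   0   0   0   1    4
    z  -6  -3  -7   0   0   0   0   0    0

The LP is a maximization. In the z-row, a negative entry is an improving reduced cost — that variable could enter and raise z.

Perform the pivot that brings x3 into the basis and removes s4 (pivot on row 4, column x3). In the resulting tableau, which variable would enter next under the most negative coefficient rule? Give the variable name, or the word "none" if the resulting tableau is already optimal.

x1

Pivot element 5. New z-row = old z-row − (-7)·(row 4/5).
Updated z-row coefficients: x1: -37/5, x2: -29/5, x3: 0, s1: 0, s2: 0, s3: 0, s4: 7/5, s5: 0.
The most negative is -37/5 in column x1, so x1 would enter next.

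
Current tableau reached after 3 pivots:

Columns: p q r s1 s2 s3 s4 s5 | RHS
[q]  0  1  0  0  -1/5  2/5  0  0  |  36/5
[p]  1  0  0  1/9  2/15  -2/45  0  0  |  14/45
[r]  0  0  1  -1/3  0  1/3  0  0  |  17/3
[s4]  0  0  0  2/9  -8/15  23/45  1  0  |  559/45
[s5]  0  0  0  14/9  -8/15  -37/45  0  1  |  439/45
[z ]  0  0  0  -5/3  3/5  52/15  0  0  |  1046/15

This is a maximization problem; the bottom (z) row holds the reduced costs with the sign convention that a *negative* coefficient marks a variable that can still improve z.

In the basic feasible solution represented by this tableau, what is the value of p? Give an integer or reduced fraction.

14/45

p is basic (row 2); its value is the RHS of that row: 14/45.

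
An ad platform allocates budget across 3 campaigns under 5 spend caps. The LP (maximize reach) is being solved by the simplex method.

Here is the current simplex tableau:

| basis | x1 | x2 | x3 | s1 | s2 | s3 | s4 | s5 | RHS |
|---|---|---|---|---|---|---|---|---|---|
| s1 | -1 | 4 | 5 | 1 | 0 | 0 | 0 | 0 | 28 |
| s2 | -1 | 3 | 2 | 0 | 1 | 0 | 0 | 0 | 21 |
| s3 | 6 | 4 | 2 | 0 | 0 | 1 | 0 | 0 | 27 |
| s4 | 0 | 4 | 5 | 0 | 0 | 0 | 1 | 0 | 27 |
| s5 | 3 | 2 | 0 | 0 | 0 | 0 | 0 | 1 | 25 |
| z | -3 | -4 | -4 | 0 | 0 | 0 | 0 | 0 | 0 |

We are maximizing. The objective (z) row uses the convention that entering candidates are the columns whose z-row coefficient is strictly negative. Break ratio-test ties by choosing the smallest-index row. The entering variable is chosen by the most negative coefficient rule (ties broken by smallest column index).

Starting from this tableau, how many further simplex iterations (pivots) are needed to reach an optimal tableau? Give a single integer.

3

pivot: x2 in, s3 out → z = 27
pivot: x3 in, s4 out → z = 27
pivot: x1 in, x2 out → z = 297/10
No improving column remains; optimal.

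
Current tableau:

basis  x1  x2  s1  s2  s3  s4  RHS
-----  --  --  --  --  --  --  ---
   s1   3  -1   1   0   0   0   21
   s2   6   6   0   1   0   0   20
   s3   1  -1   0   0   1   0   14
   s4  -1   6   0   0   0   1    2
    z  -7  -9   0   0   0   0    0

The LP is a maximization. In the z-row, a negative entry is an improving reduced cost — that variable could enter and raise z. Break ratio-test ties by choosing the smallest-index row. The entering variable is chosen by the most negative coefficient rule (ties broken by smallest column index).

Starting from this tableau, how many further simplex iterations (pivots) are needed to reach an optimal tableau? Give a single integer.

pivot: x2 in, s4 out → z = 3
pivot: x1 in, s2 out → z = 174/7
No improving column remains; optimal.

2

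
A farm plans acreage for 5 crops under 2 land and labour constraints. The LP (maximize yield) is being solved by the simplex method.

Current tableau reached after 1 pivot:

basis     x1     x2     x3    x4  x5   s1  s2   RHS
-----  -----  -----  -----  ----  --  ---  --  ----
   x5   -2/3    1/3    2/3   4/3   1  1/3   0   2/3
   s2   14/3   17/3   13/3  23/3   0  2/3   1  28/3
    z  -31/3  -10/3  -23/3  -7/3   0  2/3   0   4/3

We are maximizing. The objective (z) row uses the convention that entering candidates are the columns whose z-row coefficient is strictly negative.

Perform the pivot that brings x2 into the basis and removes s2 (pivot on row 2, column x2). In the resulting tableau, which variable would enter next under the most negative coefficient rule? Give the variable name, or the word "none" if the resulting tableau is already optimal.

x1

Pivot element 17/3. New z-row = old z-row − (-10/3)·(row 2/(17/3)).
Updated z-row coefficients: x1: -129/17, x2: 0, x3: -87/17, x4: 37/17, x5: 0, s1: 18/17, s2: 10/17.
The most negative is -129/17 in column x1, so x1 would enter next.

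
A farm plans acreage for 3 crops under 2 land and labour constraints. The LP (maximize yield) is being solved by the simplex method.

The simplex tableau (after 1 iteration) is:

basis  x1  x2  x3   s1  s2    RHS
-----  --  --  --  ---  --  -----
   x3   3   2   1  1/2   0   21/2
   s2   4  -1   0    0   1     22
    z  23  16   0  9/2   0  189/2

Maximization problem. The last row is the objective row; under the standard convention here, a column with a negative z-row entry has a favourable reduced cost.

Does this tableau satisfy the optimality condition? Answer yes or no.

No objective-row coefficient is strictly negative, so no entering variable exists; the tableau is optimal.

yes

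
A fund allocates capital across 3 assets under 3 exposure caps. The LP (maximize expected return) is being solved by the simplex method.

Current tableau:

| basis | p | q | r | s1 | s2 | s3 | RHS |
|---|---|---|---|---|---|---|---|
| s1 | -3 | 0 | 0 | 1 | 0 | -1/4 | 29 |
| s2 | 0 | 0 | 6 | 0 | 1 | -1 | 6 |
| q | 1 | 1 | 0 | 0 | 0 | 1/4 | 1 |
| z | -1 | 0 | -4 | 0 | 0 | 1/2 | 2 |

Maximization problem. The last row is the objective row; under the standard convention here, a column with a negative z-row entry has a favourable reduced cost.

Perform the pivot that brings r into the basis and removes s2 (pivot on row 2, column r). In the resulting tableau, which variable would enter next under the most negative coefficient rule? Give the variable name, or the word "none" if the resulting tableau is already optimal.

Pivot element 6. New z-row = old z-row − (-4)·(row 2/6).
Updated z-row coefficients: p: -1, q: 0, r: 0, s1: 0, s2: 2/3, s3: -1/6.
The most negative is -1 in column p, so p would enter next.

p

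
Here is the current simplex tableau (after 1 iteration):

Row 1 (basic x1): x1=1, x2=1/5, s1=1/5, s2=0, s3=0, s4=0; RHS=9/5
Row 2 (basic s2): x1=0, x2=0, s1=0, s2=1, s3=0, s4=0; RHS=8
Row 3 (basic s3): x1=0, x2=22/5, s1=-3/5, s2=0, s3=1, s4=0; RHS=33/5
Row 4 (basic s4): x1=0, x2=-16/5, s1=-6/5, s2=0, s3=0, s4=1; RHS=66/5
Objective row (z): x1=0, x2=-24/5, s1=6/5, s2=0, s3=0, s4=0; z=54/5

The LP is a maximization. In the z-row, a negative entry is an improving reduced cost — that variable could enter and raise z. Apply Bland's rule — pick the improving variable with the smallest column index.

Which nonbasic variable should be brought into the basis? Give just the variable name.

Objective-row coefficients: x1: 0, x2: -24/5, s1: 6/5, s2: 0, s3: 0, s4: 0.
Improving columns: x2. Bland's rule picks the smallest column index → x2.

x2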